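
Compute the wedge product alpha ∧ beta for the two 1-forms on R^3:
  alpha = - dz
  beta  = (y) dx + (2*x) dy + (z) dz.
alpha ∧ beta = (y) dx ∧ dz + (2*x) dy ∧ dz

Distribute the wedge, using dx_i ∧ dx_j = -dx_j ∧ dx_i and dx_i ∧ dx_i = 0. For each pair (i, j) with i < j, the coefficient of dx_i ∧ dx_j in alpha ∧ beta is (alpha_i * beta_j - alpha_j * beta_i). Collecting: alpha ∧ beta = (y) dx ∧ dz + (2*x) dy ∧ dz.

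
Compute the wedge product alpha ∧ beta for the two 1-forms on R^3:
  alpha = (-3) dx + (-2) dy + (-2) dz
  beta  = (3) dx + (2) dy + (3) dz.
alpha ∧ beta = (-3) dx ∧ dz + (-2) dy ∧ dz

Distribute the wedge, using dx_i ∧ dx_j = -dx_j ∧ dx_i and dx_i ∧ dx_i = 0. For each pair (i, j) with i < j, the coefficient of dx_i ∧ dx_j in alpha ∧ beta is (alpha_i * beta_j - alpha_j * beta_i). Collecting: alpha ∧ beta = (-3) dx ∧ dz + (-2) dy ∧ dz.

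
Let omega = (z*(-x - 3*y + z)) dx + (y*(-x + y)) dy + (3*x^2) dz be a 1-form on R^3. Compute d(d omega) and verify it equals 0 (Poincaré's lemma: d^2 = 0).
d(d omega) = 0

Step 1: d omega = sum_{i<j} (∂f_j/∂x_i - ∂f_i/∂x_j) dx_i ∧ dx_j:
  coeff of dx ∧ dy: -y + 3*z
  coeff of dx ∧ dz: 7*x + 3*y - 2*z
  coeff of dy ∧ dz: 0
Step 2: Apply d again to each 2-form coefficient. The only possible 3-form in R^3 is dx ∧ dy ∧ dz, with coefficient
  ∂(coeff of dy∧dz)/∂x - ∂(coeff of dx∧dz)/∂y + ∂(coeff of dx∧dy)/∂z
  = ∂/∂x (0) - ∂/∂y (7*x + 3*y - 2*z) + ∂/∂z (-y + 3*z).
Each of these terms simplifies to sums of mixed partials that cancel in pairs. The result is 0 (by equality of mixed partials for smooth functions — Schwarz / Clairaut).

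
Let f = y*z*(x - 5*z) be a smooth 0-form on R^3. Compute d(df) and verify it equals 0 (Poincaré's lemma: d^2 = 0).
d(df) = 0

Step 1: df = sum_i (∂f/∂x_i) dx_i = (y*z) dx + (z*(x - 5*z)) dy + (y*(x - 10*z)) dz.
Step 2: Apply d again. Using the 1-form formula, the coefficient of dx ∧ dy in d(df) is ∂^2 f/∂x ∂y - ∂^2 f/∂y ∂x = (z) - (z) = 0 (equality of mixed partials for smooth f).
Similarly for dx ∧ dz and dy ∧ dz — all coefficients vanish. So d(df) = 0.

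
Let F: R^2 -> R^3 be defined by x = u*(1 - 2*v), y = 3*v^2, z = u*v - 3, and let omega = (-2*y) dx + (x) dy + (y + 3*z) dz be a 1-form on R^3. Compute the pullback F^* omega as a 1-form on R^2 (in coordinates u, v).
F^* omega = (3*v*(u*v + 5*v^2 - 2*v - 3)) du + (3*u*(u*v + v^2 + 2*v - 3)) dv

Using F^*(f dg) = (f ∘ F) d(g ∘ F), substitute each coordinate x_i by F_i(u, v) in f_i, and replace dx_i by d F_i = (∂F_i/∂u) du + (∂F_i/∂v) dv.
  For the x component: f_1(F) = -6*v^2; d F_1 = (1 - 2*v) du + (-2*u) dv
  For the y component: f_2(F) = u*(1 - 2*v); d F_2 = (0) du + (6*v) dv
  For the z component: f_3(F) = 3*u*v + 3*v^2 - 9; d F_3 = (v) du + (u) dv
Combining and collecting du, dv coefficients:
  coeff of du: 3*v*(u*v + 5*v^2 - 2*v - 3)
  coeff of dv: 3*u*(u*v + v^2 + 2*v - 3)
F^* omega = (3*v*(u*v + 5*v^2 - 2*v - 3)) du + (3*u*(u*v + v^2 + 2*v - 3)) dv.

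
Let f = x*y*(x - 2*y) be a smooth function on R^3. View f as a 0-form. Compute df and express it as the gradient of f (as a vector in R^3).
df = (2*y*(x - y)) dx + (x*(x - 4*y)) dy + (0) dz; grad f = (2*y*(x - y), x*(x - 4*y), 0)

For a 0-form f, d f = (∂f/∂x) dx + (∂f/∂y) dy + (∂f/∂z) dz. The components of the vector representation are exactly the entries of grad f in Cartesian coordinates:
  ∂f/∂x = 2*y*(x - y)
  ∂f/∂y = x*(x - 4*y)
  ∂f/∂z = 0.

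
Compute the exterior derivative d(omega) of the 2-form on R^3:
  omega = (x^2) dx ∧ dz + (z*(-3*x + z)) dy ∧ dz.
d(omega) = (-3*z) dx ∧ dy ∧ dz

For a 2-form omega = sum_{i<j} g_{ij} dx_i ∧ dx_j, the exterior derivative is
  d(omega) = sum_{i<j} d(g_{ij}) ∧ dx_i ∧ dx_j = sum_{i<j, k} (∂g_{ij}/∂x_k) dx_k ∧ dx_i ∧ dx_j.
Expand each term, using dx_k ∧ dx_i ∧ dx_j = sgn(permutation) dx_{(a)} ∧ dx_{(b)} ∧ dx_{(c)} with (a < b < c) sorted:
  d(z*(-3*x + z)) includes (∂/∂x)(z*(-3*x + z)) dx = (-3*z) dx, which multiplied by dy ∧ dz gives (-3*z) dx ∧ dy ∧ dz
Collecting like 3-forms: d(omega) = (-3*z) dx ∧ dy ∧ dz.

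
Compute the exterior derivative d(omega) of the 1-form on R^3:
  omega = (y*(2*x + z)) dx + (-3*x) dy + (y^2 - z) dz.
d(omega) = (-2*x - z - 3) dx ∧ dy + (-y) dx ∧ dz + (2*y) dy ∧ dz

For a 1-form omega = sum_i f_i dx_i, the exterior derivative is
  d(omega) = sum_{i < j} (∂f_j/∂x_i - ∂f_i/∂x_j) dx_i ∧ dx_j.
  coefficient of dx ∧ dy: ∂f_2/∂x - ∂f_1/∂y = ∂(-3*x)/∂x - ∂(y*(2*x + z))/∂y = -2*x - z - 3
  coefficient of dx ∧ dz: ∂f_3/∂x - ∂f_1/∂z = ∂(y^2 - z)/∂x - ∂(y*(2*x + z))/∂z = -y
  coefficient of dy ∧ dz: ∂f_3/∂y - ∂f_2/∂z = ∂(y^2 - z)/∂y - ∂(-3*x)/∂z = 2*y
Assembling: d(omega) = (-2*x - z - 3) dx ∧ dy + (-y) dx ∧ dz + (2*y) dy ∧ dz.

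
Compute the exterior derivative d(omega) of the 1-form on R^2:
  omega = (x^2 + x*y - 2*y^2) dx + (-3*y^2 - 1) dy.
d(omega) = (-x + 4*y) dx ∧ dy

For a 1-form omega = sum_i f_i dx_i, the exterior derivative is
  d(omega) = sum_{i < j} (∂f_j/∂x_i - ∂f_i/∂x_j) dx_i ∧ dx_j.
  coefficient of dx ∧ dy: ∂f_2/∂x - ∂f_1/∂y = ∂(-3*y^2 - 1)/∂x - ∂(x^2 + x*y - 2*y^2)/∂y = -x + 4*y
Assembling: d(omega) = (-x + 4*y) dx ∧ dy.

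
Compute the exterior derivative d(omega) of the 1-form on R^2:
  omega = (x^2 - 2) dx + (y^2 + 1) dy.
d(omega) = 0

For a 1-form omega = sum_i f_i dx_i, the exterior derivative is
  d(omega) = sum_{i < j} (∂f_j/∂x_i - ∂f_i/∂x_j) dx_i ∧ dx_j.

Assembling: d(omega) = 0.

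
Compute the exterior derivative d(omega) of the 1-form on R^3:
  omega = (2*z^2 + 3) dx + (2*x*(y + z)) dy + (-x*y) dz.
d(omega) = (2*y + 2*z) dx ∧ dy + (-y - 4*z) dx ∧ dz + (-3*x) dy ∧ dz

For a 1-form omega = sum_i f_i dx_i, the exterior derivative is
  d(omega) = sum_{i < j} (∂f_j/∂x_i - ∂f_i/∂x_j) dx_i ∧ dx_j.
  coefficient of dx ∧ dy: ∂f_2/∂x - ∂f_1/∂y = ∂(2*x*(y + z))/∂x - ∂(2*z^2 + 3)/∂y = 2*y + 2*z
  coefficient of dx ∧ dz: ∂f_3/∂x - ∂f_1/∂z = ∂(-x*y)/∂x - ∂(2*z^2 + 3)/∂z = -y - 4*z
  coefficient of dy ∧ dz: ∂f_3/∂y - ∂f_2/∂z = ∂(-x*y)/∂y - ∂(2*x*(y + z))/∂z = -3*x
Assembling: d(omega) = (2*y + 2*z) dx ∧ dy + (-y - 4*z) dx ∧ dz + (-3*x) dy ∧ dz.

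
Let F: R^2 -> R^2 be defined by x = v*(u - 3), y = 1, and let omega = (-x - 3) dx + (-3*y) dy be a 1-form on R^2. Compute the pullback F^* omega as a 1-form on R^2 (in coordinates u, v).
F^* omega = (v*(-u*v + 3*v - 3)) du + (-u^2*v + 6*u*v - 3*u - 9*v + 9) dv

Using F^*(f dg) = (f ∘ F) d(g ∘ F), substitute each coordinate x_i by F_i(u, v) in f_i, and replace dx_i by d F_i = (∂F_i/∂u) du + (∂F_i/∂v) dv.
  For the x component: f_1(F) = -u*v + 3*v - 3; d F_1 = (v) du + (u - 3) dv
  For the y component: f_2(F) = -3; d F_2 = (0) du + (0) dv
Combining and collecting du, dv coefficients:
  coeff of du: v*(-u*v + 3*v - 3)
  coeff of dv: -u^2*v + 6*u*v - 3*u - 9*v + 9
F^* omega = (v*(-u*v + 3*v - 3)) du + (-u^2*v + 6*u*v - 3*u - 9*v + 9) dv.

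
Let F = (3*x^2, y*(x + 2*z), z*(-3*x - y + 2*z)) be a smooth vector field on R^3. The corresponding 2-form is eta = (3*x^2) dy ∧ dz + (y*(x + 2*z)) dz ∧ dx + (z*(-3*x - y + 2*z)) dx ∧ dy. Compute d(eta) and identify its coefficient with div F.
d(eta) = (4*x - y + 6*z) dx ∧ dy ∧ dz; div F = 4*x - y + 6*z

For a 2-form in R^3 of the form above, applying d gives a 3-form with coefficient ∂P/∂x + ∂Q/∂y + ∂R/∂z:
  ∂P/∂x = 6*x
  ∂Q/∂y = x + 2*z
  ∂R/∂z = -3*x - y + 4*z
Sum = 4*x - y + 6*z, which is exactly div F.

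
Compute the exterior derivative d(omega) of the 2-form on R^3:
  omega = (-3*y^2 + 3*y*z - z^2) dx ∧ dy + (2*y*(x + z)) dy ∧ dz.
d(omega) = (5*y - 2*z) dx ∧ dy ∧ dz

For a 2-form omega = sum_{i<j} g_{ij} dx_i ∧ dx_j, the exterior derivative is
  d(omega) = sum_{i<j} d(g_{ij}) ∧ dx_i ∧ dx_j = sum_{i<j, k} (∂g_{ij}/∂x_k) dx_k ∧ dx_i ∧ dx_j.
Expand each term, using dx_k ∧ dx_i ∧ dx_j = sgn(permutation) dx_{(a)} ∧ dx_{(b)} ∧ dx_{(c)} with (a < b < c) sorted:
  d(-3*y^2 + 3*y*z - z^2) includes (∂/∂z)(-3*y^2 + 3*y*z - z^2) dz = (3*y - 2*z) dz, which multiplied by dx ∧ dy gives (3*y - 2*z) dx ∧ dy ∧ dz
  d(2*y*(x + z)) includes (∂/∂x)(2*y*(x + z)) dx = (2*y) dx, which multiplied by dy ∧ dz gives (2*y) dx ∧ dy ∧ dz
Collecting like 3-forms: d(omega) = (5*y - 2*z) dx ∧ dy ∧ dz.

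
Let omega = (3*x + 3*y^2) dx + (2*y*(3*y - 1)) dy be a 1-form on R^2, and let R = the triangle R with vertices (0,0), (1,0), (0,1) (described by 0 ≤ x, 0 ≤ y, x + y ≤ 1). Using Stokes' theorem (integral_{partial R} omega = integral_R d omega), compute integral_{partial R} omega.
integral_(partial R) omega = -1

Stokes: integral_partial_R omega = integral_R d omega with d omega = (∂Q/∂x - ∂P/∂y) dx ∧ dy.
  ∂Q/∂x = 0
  ∂P/∂y = 6*y
  integrand = ∂Q/∂x - ∂P/∂y = -6*y.
Integrating over R: integral_0^1 integral_0^{1-x} (-6*y) dy dx = -1.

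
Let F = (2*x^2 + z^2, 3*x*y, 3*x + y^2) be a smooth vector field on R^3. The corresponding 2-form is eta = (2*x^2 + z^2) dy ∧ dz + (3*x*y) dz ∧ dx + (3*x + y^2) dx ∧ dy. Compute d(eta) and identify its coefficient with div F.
d(eta) = (7*x) dx ∧ dy ∧ dz; div F = 7*x

For a 2-form in R^3 of the form above, applying d gives a 3-form with coefficient ∂P/∂x + ∂Q/∂y + ∂R/∂z:
  ∂P/∂x = 4*x
  ∂Q/∂y = 3*x
  ∂R/∂z = 0
Sum = 7*x, which is exactly div F.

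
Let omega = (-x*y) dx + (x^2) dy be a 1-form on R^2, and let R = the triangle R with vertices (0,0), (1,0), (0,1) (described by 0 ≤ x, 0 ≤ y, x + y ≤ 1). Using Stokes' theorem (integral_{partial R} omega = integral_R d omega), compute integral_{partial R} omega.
integral_(partial R) omega = 1/2

Stokes: integral_partial_R omega = integral_R d omega with d omega = (∂Q/∂x - ∂P/∂y) dx ∧ dy.
  ∂Q/∂x = 2*x
  ∂P/∂y = -x
  integrand = ∂Q/∂x - ∂P/∂y = 3*x.
Integrating over R: integral_0^1 integral_0^{1-x} (3*x) dy dx = 1/2.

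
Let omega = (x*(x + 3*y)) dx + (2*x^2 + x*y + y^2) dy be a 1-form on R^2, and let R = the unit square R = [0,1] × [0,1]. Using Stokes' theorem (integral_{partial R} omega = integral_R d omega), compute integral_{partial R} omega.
integral_(partial R) omega = 1

Stokes: integral_partial_R omega = integral_R d omega with d omega = (∂Q/∂x - ∂P/∂y) dx ∧ dy.
  ∂Q/∂x = 4*x + y
  ∂P/∂y = 3*x
  integrand = ∂Q/∂x - ∂P/∂y = x + y.
Integrating over R: integral_0^1 integral_0^1 (x + y) dx dy = 1.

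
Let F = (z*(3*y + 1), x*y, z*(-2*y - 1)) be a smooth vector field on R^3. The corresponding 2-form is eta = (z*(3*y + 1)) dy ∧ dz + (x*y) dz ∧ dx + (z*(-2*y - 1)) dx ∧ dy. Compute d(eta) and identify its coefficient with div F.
d(eta) = (x - 2*y - 1) dx ∧ dy ∧ dz; div F = x - 2*y - 1

For a 2-form in R^3 of the form above, applying d gives a 3-form with coefficient ∂P/∂x + ∂Q/∂y + ∂R/∂z:
  ∂P/∂x = 0
  ∂Q/∂y = x
  ∂R/∂z = -2*y - 1
Sum = x - 2*y - 1, which is exactly div F.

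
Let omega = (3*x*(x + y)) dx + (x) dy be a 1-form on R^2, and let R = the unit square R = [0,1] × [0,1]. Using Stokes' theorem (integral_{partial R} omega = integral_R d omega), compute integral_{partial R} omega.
integral_(partial R) omega = -1/2

Stokes: integral_partial_R omega = integral_R d omega with d omega = (∂Q/∂x - ∂P/∂y) dx ∧ dy.
  ∂Q/∂x = 1
  ∂P/∂y = 3*x
  integrand = ∂Q/∂x - ∂P/∂y = 1 - 3*x.
Integrating over R: integral_0^1 integral_0^1 (1 - 3*x) dx dy = -1/2.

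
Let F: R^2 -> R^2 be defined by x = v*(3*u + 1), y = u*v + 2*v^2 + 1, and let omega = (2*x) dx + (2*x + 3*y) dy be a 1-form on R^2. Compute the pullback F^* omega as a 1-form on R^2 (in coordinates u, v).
F^* omega = (v*(27*u*v + 6*v^2 + 8*v + 3)) du + (27*u^2*v + 42*u*v^2 + 14*u*v + 3*u + 24*v^3 + 8*v^2 + 14*v) dv

Using F^*(f dg) = (f ∘ F) d(g ∘ F), substitute each coordinate x_i by F_i(u, v) in f_i, and replace dx_i by d F_i = (∂F_i/∂u) du + (∂F_i/∂v) dv.
  For the x component: f_1(F) = 2*v*(3*u + 1); d F_1 = (3*v) du + (3*u + 1) dv
  For the y component: f_2(F) = 9*u*v + 6*v^2 + 2*v + 3; d F_2 = (v) du + (u + 4*v) dv
Combining and collecting du, dv coefficients:
  coeff of du: v*(27*u*v + 6*v^2 + 8*v + 3)
  coeff of dv: 27*u^2*v + 42*u*v^2 + 14*u*v + 3*u + 24*v^3 + 8*v^2 + 14*v
F^* omega = (v*(27*u*v + 6*v^2 + 8*v + 3)) du + (27*u^2*v + 42*u*v^2 + 14*u*v + 3*u + 24*v^3 + 8*v^2 + 14*v) dv.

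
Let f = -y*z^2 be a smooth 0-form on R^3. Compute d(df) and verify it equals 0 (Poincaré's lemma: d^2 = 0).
d(df) = 0

Step 1: df = sum_i (∂f/∂x_i) dx_i = (0) dx + (-z^2) dy + (-2*y*z) dz.
Step 2: Apply d again. Using the 1-form formula, the coefficient of dx ∧ dy in d(df) is ∂^2 f/∂x ∂y - ∂^2 f/∂y ∂x = (0) - (0) = 0 (equality of mixed partials for smooth f).
Similarly for dx ∧ dz and dy ∧ dz — all coefficients vanish. So d(df) = 0.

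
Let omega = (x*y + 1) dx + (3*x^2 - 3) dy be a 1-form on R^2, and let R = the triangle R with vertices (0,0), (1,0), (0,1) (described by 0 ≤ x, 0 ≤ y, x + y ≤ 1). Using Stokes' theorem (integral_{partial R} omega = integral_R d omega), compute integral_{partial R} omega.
integral_(partial R) omega = 5/6

Stokes: integral_partial_R omega = integral_R d omega with d omega = (∂Q/∂x - ∂P/∂y) dx ∧ dy.
  ∂Q/∂x = 6*x
  ∂P/∂y = x
  integrand = ∂Q/∂x - ∂P/∂y = 5*x.
Integrating over R: integral_0^1 integral_0^{1-x} (5*x) dy dx = 5/6.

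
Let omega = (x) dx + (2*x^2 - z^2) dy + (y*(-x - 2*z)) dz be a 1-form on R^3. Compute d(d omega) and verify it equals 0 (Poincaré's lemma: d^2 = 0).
d(d omega) = 0

Step 1: d omega = sum_{i<j} (∂f_j/∂x_i - ∂f_i/∂x_j) dx_i ∧ dx_j:
  coeff of dx ∧ dy: 4*x
  coeff of dx ∧ dz: -y
  coeff of dy ∧ dz: -x
Step 2: Apply d again to each 2-form coefficient. The only possible 3-form in R^3 is dx ∧ dy ∧ dz, with coefficient
  ∂(coeff of dy∧dz)/∂x - ∂(coeff of dx∧dz)/∂y + ∂(coeff of dx∧dy)/∂z
  = ∂/∂x (-x) - ∂/∂y (-y) + ∂/∂z (4*x).
Each of these terms simplifies to sums of mixed partials that cancel in pairs. The result is 0 (by equality of mixed partials for smooth functions — Schwarz / Clairaut).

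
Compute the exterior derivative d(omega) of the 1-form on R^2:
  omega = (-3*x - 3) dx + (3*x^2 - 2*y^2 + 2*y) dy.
d(omega) = (6*x) dx ∧ dy

For a 1-form omega = sum_i f_i dx_i, the exterior derivative is
  d(omega) = sum_{i < j} (∂f_j/∂x_i - ∂f_i/∂x_j) dx_i ∧ dx_j.
  coefficient of dx ∧ dy: ∂f_2/∂x - ∂f_1/∂y = ∂(3*x^2 - 2*y^2 + 2*y)/∂x - ∂(-3*x - 3)/∂y = 6*x
Assembling: d(omega) = (6*x) dx ∧ dy.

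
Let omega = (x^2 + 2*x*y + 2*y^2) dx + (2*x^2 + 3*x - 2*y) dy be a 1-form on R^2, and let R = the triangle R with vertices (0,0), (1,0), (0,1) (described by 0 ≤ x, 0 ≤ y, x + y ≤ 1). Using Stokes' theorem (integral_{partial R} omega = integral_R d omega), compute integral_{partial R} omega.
integral_(partial R) omega = 7/6

Stokes: integral_partial_R omega = integral_R d omega with d omega = (∂Q/∂x - ∂P/∂y) dx ∧ dy.
  ∂Q/∂x = 4*x + 3
  ∂P/∂y = 2*x + 4*y
  integrand = ∂Q/∂x - ∂P/∂y = 2*x - 4*y + 3.
Integrating over R: integral_0^1 integral_0^{1-x} (2*x - 4*y + 3) dy dx = 7/6.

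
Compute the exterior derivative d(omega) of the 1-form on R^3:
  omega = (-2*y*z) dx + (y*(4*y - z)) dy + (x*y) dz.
d(omega) = (2*z) dx ∧ dy + (3*y) dx ∧ dz + (x + y) dy ∧ dz

For a 1-form omega = sum_i f_i dx_i, the exterior derivative is
  d(omega) = sum_{i < j} (∂f_j/∂x_i - ∂f_i/∂x_j) dx_i ∧ dx_j.
  coefficient of dx ∧ dy: ∂f_2/∂x - ∂f_1/∂y = ∂(y*(4*y - z))/∂x - ∂(-2*y*z)/∂y = 2*z
  coefficient of dx ∧ dz: ∂f_3/∂x - ∂f_1/∂z = ∂(x*y)/∂x - ∂(-2*y*z)/∂z = 3*y
  coefficient of dy ∧ dz: ∂f_3/∂y - ∂f_2/∂z = ∂(x*y)/∂y - ∂(y*(4*y - z))/∂z = x + y
Assembling: d(omega) = (2*z) dx ∧ dy + (3*y) dx ∧ dz + (x + y) dy ∧ dz.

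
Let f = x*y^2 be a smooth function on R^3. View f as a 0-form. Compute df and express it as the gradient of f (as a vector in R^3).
df = (y^2) dx + (2*x*y) dy + (0) dz; grad f = (y^2, 2*x*y, 0)

For a 0-form f, d f = (∂f/∂x) dx + (∂f/∂y) dy + (∂f/∂z) dz. The components of the vector representation are exactly the entries of grad f in Cartesian coordinates:
  ∂f/∂x = y^2
  ∂f/∂y = 2*x*y
  ∂f/∂z = 0.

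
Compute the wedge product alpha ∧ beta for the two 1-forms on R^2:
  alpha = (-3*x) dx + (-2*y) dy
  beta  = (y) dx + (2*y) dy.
alpha ∧ beta = (2*y*(-3*x + y)) dx ∧ dy

Distribute the wedge, using dx_i ∧ dx_j = -dx_j ∧ dx_i and dx_i ∧ dx_i = 0. For each pair (i, j) with i < j, the coefficient of dx_i ∧ dx_j in alpha ∧ beta is (alpha_i * beta_j - alpha_j * beta_i). Collecting: alpha ∧ beta = (2*y*(-3*x + y)) dx ∧ dy.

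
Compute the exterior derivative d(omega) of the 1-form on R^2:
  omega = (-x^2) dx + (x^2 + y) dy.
d(omega) = (2*x) dx ∧ dy

For a 1-form omega = sum_i f_i dx_i, the exterior derivative is
  d(omega) = sum_{i < j} (∂f_j/∂x_i - ∂f_i/∂x_j) dx_i ∧ dx_j.
  coefficient of dx ∧ dy: ∂f_2/∂x - ∂f_1/∂y = ∂(x^2 + y)/∂x - ∂(-x^2)/∂y = 2*x
Assembling: d(omega) = (2*x) dx ∧ dy.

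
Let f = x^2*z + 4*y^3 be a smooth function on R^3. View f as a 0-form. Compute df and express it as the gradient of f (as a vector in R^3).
df = (2*x*z) dx + (12*y^2) dy + (x^2) dz; grad f = (2*x*z, 12*y^2, x^2)

For a 0-form f, d f = (∂f/∂x) dx + (∂f/∂y) dy + (∂f/∂z) dz. The components of the vector representation are exactly the entries of grad f in Cartesian coordinates:
  ∂f/∂x = 2*x*z
  ∂f/∂y = 12*y^2
  ∂f/∂z = x^2.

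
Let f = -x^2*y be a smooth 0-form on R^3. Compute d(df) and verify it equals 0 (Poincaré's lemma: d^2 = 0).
d(df) = 0

Step 1: df = sum_i (∂f/∂x_i) dx_i = (-2*x*y) dx + (-x^2) dy + (0) dz.
Step 2: Apply d again. Using the 1-form formula, the coefficient of dx ∧ dy in d(df) is ∂^2 f/∂x ∂y - ∂^2 f/∂y ∂x = (-2*x) - (-2*x) = 0 (equality of mixed partials for smooth f).
Similarly for dx ∧ dz and dy ∧ dz — all coefficients vanish. So d(df) = 0.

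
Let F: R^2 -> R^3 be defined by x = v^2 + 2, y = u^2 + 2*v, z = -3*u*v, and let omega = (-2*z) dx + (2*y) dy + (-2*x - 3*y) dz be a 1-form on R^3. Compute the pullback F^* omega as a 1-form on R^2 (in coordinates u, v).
F^* omega = (4*u^3 + 9*u^2*v + 8*u*v + 6*v^3 + 18*v^2 + 12*v) du + (9*u^3 + 4*u^2 + 18*u*v^2 + 18*u*v + 12*u + 8*v) dv

Using F^*(f dg) = (f ∘ F) d(g ∘ F), substitute each coordinate x_i by F_i(u, v) in f_i, and replace dx_i by d F_i = (∂F_i/∂u) du + (∂F_i/∂v) dv.
  For the x component: f_1(F) = 6*u*v; d F_1 = (0) du + (2*v) dv
  For the y component: f_2(F) = 2*u^2 + 4*v; d F_2 = (2*u) du + (2) dv
  For the z component: f_3(F) = -3*u^2 - 2*v^2 - 6*v - 4; d F_3 = (-3*v) du + (-3*u) dv
Combining and collecting du, dv coefficients:
  coeff of du: 4*u^3 + 9*u^2*v + 8*u*v + 6*v^3 + 18*v^2 + 12*v
  coeff of dv: 9*u^3 + 4*u^2 + 18*u*v^2 + 18*u*v + 12*u + 8*v
F^* omega = (4*u^3 + 9*u^2*v + 8*u*v + 6*v^3 + 18*v^2 + 12*v) du + (9*u^3 + 4*u^2 + 18*u*v^2 + 18*u*v + 12*u + 8*v) dv.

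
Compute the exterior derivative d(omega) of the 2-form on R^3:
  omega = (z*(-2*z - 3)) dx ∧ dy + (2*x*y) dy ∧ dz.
d(omega) = (2*y - 4*z - 3) dx ∧ dy ∧ dz

For a 2-form omega = sum_{i<j} g_{ij} dx_i ∧ dx_j, the exterior derivative is
  d(omega) = sum_{i<j} d(g_{ij}) ∧ dx_i ∧ dx_j = sum_{i<j, k} (∂g_{ij}/∂x_k) dx_k ∧ dx_i ∧ dx_j.
Expand each term, using dx_k ∧ dx_i ∧ dx_j = sgn(permutation) dx_{(a)} ∧ dx_{(b)} ∧ dx_{(c)} with (a < b < c) sorted:
  d(z*(-2*z - 3)) includes (∂/∂z)(z*(-2*z - 3)) dz = (-4*z - 3) dz, which multiplied by dx ∧ dy gives (-4*z - 3) dx ∧ dy ∧ dz
  d(2*x*y) includes (∂/∂x)(2*x*y) dx = (2*y) dx, which multiplied by dy ∧ dz gives (2*y) dx ∧ dy ∧ dz
Collecting like 3-forms: d(omega) = (2*y - 4*z - 3) dx ∧ dy ∧ dz.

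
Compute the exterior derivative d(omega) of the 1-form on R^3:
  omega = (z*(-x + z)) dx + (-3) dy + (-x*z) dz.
d(omega) = (x - 3*z) dx ∧ dz

For a 1-form omega = sum_i f_i dx_i, the exterior derivative is
  d(omega) = sum_{i < j} (∂f_j/∂x_i - ∂f_i/∂x_j) dx_i ∧ dx_j.
  coefficient of dx ∧ dz: ∂f_3/∂x - ∂f_1/∂z = ∂(-x*z)/∂x - ∂(z*(-x + z))/∂z = x - 3*z
Assembling: d(omega) = (x - 3*z) dx ∧ dz.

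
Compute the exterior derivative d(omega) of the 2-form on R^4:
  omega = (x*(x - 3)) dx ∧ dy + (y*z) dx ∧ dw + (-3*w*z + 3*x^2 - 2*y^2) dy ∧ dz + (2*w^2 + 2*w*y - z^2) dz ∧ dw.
d(omega) = (-z) dx ∧ dy ∧ dw + (-y) dx ∧ dz ∧ dw + (6*x) dx ∧ dy ∧ dz + (2*w - 3*z) dy ∧ dz ∧ dw

For a 2-form omega = sum_{i<j} g_{ij} dx_i ∧ dx_j, the exterior derivative is
  d(omega) = sum_{i<j} d(g_{ij}) ∧ dx_i ∧ dx_j = sum_{i<j, k} (∂g_{ij}/∂x_k) dx_k ∧ dx_i ∧ dx_j.
Expand each term, using dx_k ∧ dx_i ∧ dx_j = sgn(permutation) dx_{(a)} ∧ dx_{(b)} ∧ dx_{(c)} with (a < b < c) sorted:
  d(y*z) includes (∂/∂y)(y*z) dy = (z) dy, which multiplied by dx ∧ dw gives (-z) dx ∧ dy ∧ dw
  d(y*z) includes (∂/∂z)(y*z) dz = (y) dz, which multiplied by dx ∧ dw gives (-y) dx ∧ dz ∧ dw
  d(-3*w*z + 3*x^2 - 2*y^2) includes (∂/∂x)(-3*w*z + 3*x^2 - 2*y^2) dx = (6*x) dx, which multiplied by dy ∧ dz gives (6*x) dx ∧ dy ∧ dz
  d(-3*w*z + 3*x^2 - 2*y^2) includes (∂/∂w)(-3*w*z + 3*x^2 - 2*y^2) dw = (-3*z) dw, which multiplied by dy ∧ dz gives (-3*z) dy ∧ dz ∧ dw
  d(2*w^2 + 2*w*y - z^2) includes (∂/∂y)(2*w^2 + 2*w*y - z^2) dy = (2*w) dy, which multiplied by dz ∧ dw gives (2*w) dy ∧ dz ∧ dw
Collecting like 3-forms: d(omega) = (-z) dx ∧ dy ∧ dw + (-y) dx ∧ dz ∧ dw + (6*x) dx ∧ dy ∧ dz + (2*w - 3*z) dy ∧ dz ∧ dw.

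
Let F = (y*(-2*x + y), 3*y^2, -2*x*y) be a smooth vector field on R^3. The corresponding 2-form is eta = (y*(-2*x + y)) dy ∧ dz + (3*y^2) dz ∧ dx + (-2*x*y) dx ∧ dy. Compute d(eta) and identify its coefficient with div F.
d(eta) = (4*y) dx ∧ dy ∧ dz; div F = 4*y

For a 2-form in R^3 of the form above, applying d gives a 3-form with coefficient ∂P/∂x + ∂Q/∂y + ∂R/∂z:
  ∂P/∂x = -2*y
  ∂Q/∂y = 6*y
  ∂R/∂z = 0
Sum = 4*y, which is exactly div F.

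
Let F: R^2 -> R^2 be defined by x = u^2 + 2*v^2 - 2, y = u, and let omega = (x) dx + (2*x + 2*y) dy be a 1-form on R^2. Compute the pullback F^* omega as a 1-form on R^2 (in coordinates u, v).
F^* omega = (2*u^3 + 2*u^2 + 4*u*v^2 - 2*u + 4*v^2 - 4) du + (4*v*(u^2 + 2*v^2 - 2)) dv

Using F^*(f dg) = (f ∘ F) d(g ∘ F), substitute each coordinate x_i by F_i(u, v) in f_i, and replace dx_i by d F_i = (∂F_i/∂u) du + (∂F_i/∂v) dv.
  For the x component: f_1(F) = u^2 + 2*v^2 - 2; d F_1 = (2*u) du + (4*v) dv
  For the y component: f_2(F) = 2*u^2 + 2*u + 4*v^2 - 4; d F_2 = (1) du + (0) dv
Combining and collecting du, dv coefficients:
  coeff of du: 2*u^3 + 2*u^2 + 4*u*v^2 - 2*u + 4*v^2 - 4
  coeff of dv: 4*v*(u^2 + 2*v^2 - 2)
F^* omega = (2*u^3 + 2*u^2 + 4*u*v^2 - 2*u + 4*v^2 - 4) du + (4*v*(u^2 + 2*v^2 - 2)) dv.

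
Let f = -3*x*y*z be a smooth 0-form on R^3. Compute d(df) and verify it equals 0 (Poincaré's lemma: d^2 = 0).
d(df) = 0

Step 1: df = sum_i (∂f/∂x_i) dx_i = (-3*y*z) dx + (-3*x*z) dy + (-3*x*y) dz.
Step 2: Apply d again. Using the 1-form formula, the coefficient of dx ∧ dy in d(df) is ∂^2 f/∂x ∂y - ∂^2 f/∂y ∂x = (-3*z) - (-3*z) = 0 (equality of mixed partials for smooth f).
Similarly for dx ∧ dz and dy ∧ dz — all coefficients vanish. So d(df) = 0.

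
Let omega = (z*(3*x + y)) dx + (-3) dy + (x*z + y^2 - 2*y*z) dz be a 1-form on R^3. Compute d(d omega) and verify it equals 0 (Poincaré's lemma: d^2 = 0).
d(d omega) = 0

Step 1: d omega = sum_{i<j} (∂f_j/∂x_i - ∂f_i/∂x_j) dx_i ∧ dx_j:
  coeff of dx ∧ dy: -z
  coeff of dx ∧ dz: -3*x - y + z
  coeff of dy ∧ dz: 2*y - 2*z
Step 2: Apply d again to each 2-form coefficient. The only possible 3-form in R^3 is dx ∧ dy ∧ dz, with coefficient
  ∂(coeff of dy∧dz)/∂x - ∂(coeff of dx∧dz)/∂y + ∂(coeff of dx∧dy)/∂z
  = ∂/∂x (2*y - 2*z) - ∂/∂y (-3*x - y + z) + ∂/∂z (-z).
Each of these terms simplifies to sums of mixed partials that cancel in pairs. The result is 0 (by equality of mixed partials for smooth functions — Schwarz / Clairaut).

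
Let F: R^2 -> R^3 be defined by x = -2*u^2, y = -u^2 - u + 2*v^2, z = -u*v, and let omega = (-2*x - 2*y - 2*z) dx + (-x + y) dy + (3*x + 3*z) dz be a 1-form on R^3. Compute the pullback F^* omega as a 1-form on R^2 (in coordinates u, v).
F^* omega = (-26*u^3 - 2*u^2*v - 7*u^2 + 15*u*v^2 + u - 2*v^2) du + (6*u^3 + 7*u^2*v - 4*u*v + 8*v^3) dv

Using F^*(f dg) = (f ∘ F) d(g ∘ F), substitute each coordinate x_i by F_i(u, v) in f_i, and replace dx_i by d F_i = (∂F_i/∂u) du + (∂F_i/∂v) dv.
  For the x component: f_1(F) = 6*u^2 + 2*u*v + 2*u - 4*v^2; d F_1 = (-4*u) du + (0) dv
  For the y component: f_2(F) = u^2 - u + 2*v^2; d F_2 = (-2*u - 1) du + (4*v) dv
  For the z component: f_3(F) = 3*u*(-2*u - v); d F_3 = (-v) du + (-u) dv
Combining and collecting du, dv coefficients:
  coeff of du: -26*u^3 - 2*u^2*v - 7*u^2 + 15*u*v^2 + u - 2*v^2
  coeff of dv: 6*u^3 + 7*u^2*v - 4*u*v + 8*v^3
F^* omega = (-26*u^3 - 2*u^2*v - 7*u^2 + 15*u*v^2 + u - 2*v^2) du + (6*u^3 + 7*u^2*v - 4*u*v + 8*v^3) dv.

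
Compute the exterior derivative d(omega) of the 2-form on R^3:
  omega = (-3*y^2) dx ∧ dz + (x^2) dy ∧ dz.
d(omega) = (2*x + 6*y) dx ∧ dy ∧ dz

For a 2-form omega = sum_{i<j} g_{ij} dx_i ∧ dx_j, the exterior derivative is
  d(omega) = sum_{i<j} d(g_{ij}) ∧ dx_i ∧ dx_j = sum_{i<j, k} (∂g_{ij}/∂x_k) dx_k ∧ dx_i ∧ dx_j.
Expand each term, using dx_k ∧ dx_i ∧ dx_j = sgn(permutation) dx_{(a)} ∧ dx_{(b)} ∧ dx_{(c)} with (a < b < c) sorted:
  d(-3*y^2) includes (∂/∂y)(-3*y^2) dy = (-6*y) dy, which multiplied by dx ∧ dz gives (6*y) dx ∧ dy ∧ dz
  d(x^2) includes (∂/∂x)(x^2) dx = (2*x) dx, which multiplied by dy ∧ dz gives (2*x) dx ∧ dy ∧ dz
Collecting like 3-forms: d(omega) = (2*x + 6*y) dx ∧ dy ∧ dz.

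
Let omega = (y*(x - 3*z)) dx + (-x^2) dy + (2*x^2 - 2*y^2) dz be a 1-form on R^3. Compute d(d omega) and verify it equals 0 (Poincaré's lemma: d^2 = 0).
d(d omega) = 0

Step 1: d omega = sum_{i<j} (∂f_j/∂x_i - ∂f_i/∂x_j) dx_i ∧ dx_j:
  coeff of dx ∧ dy: -3*x + 3*z
  coeff of dx ∧ dz: 4*x + 3*y
  coeff of dy ∧ dz: -4*y
Step 2: Apply d again to each 2-form coefficient. The only possible 3-form in R^3 is dx ∧ dy ∧ dz, with coefficient
  ∂(coeff of dy∧dz)/∂x - ∂(coeff of dx∧dz)/∂y + ∂(coeff of dx∧dy)/∂z
  = ∂/∂x (-4*y) - ∂/∂y (4*x + 3*y) + ∂/∂z (-3*x + 3*z).
Each of these terms simplifies to sums of mixed partials that cancel in pairs. The result is 0 (by equality of mixed partials for smooth functions — Schwarz / Clairaut).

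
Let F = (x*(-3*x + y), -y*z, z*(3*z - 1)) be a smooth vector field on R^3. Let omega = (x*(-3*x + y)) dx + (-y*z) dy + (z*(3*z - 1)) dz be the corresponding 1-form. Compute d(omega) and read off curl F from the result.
d(omega) = (y) dy ∧ dz + (0) dz ∧ dx + (-x) dx ∧ dy; curl F = (y, 0, -x)

d omega = sum_{i<j} (∂f_j/∂x_i - ∂f_i/∂x_j) dx_i ∧ dx_j. Under the identification (dy ∧ dz, dz ∧ dx, dx ∧ dy) ↔ (e_x, e_y, e_z), the coefficients are exactly the components of curl F. Compute:
  ∂R/∂y - ∂Q/∂z = (0) - (-y) = y
  ∂P/∂z - ∂R/∂x = (0) - (0) = 0
  ∂Q/∂x - ∂P/∂y = (0) - (x) = -x.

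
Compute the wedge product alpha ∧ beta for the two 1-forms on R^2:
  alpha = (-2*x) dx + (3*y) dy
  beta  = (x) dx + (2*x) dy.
alpha ∧ beta = (-x*(4*x + 3*y)) dx ∧ dy

Distribute the wedge, using dx_i ∧ dx_j = -dx_j ∧ dx_i and dx_i ∧ dx_i = 0. For each pair (i, j) with i < j, the coefficient of dx_i ∧ dx_j in alpha ∧ beta is (alpha_i * beta_j - alpha_j * beta_i). Collecting: alpha ∧ beta = (-x*(4*x + 3*y)) dx ∧ dy.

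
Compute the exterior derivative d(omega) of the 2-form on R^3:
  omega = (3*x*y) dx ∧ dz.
d(omega) = (-3*x) dx ∧ dy ∧ dz

For a 2-form omega = sum_{i<j} g_{ij} dx_i ∧ dx_j, the exterior derivative is
  d(omega) = sum_{i<j} d(g_{ij}) ∧ dx_i ∧ dx_j = sum_{i<j, k} (∂g_{ij}/∂x_k) dx_k ∧ dx_i ∧ dx_j.
Expand each term, using dx_k ∧ dx_i ∧ dx_j = sgn(permutation) dx_{(a)} ∧ dx_{(b)} ∧ dx_{(c)} with (a < b < c) sorted:
  d(3*x*y) includes (∂/∂y)(3*x*y) dy = (3*x) dy, which multiplied by dx ∧ dz gives (-3*x) dx ∧ dy ∧ dz
Collecting like 3-forms: d(omega) = (-3*x) dx ∧ dy ∧ dz.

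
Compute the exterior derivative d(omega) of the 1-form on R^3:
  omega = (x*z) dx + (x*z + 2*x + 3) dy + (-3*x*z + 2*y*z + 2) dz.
d(omega) = (z + 2) dx ∧ dy + (-x - 3*z) dx ∧ dz + (-x + 2*z) dy ∧ dz

For a 1-form omega = sum_i f_i dx_i, the exterior derivative is
  d(omega) = sum_{i < j} (∂f_j/∂x_i - ∂f_i/∂x_j) dx_i ∧ dx_j.
  coefficient of dx ∧ dy: ∂f_2/∂x - ∂f_1/∂y = ∂(x*z + 2*x + 3)/∂x - ∂(x*z)/∂y = z + 2
  coefficient of dx ∧ dz: ∂f_3/∂x - ∂f_1/∂z = ∂(-3*x*z + 2*y*z + 2)/∂x - ∂(x*z)/∂z = -x - 3*z
  coefficient of dy ∧ dz: ∂f_3/∂y - ∂f_2/∂z = ∂(-3*x*z + 2*y*z + 2)/∂y - ∂(x*z + 2*x + 3)/∂z = -x + 2*z
Assembling: d(omega) = (z + 2) dx ∧ dy + (-x - 3*z) dx ∧ dz + (-x + 2*z) dy ∧ dz.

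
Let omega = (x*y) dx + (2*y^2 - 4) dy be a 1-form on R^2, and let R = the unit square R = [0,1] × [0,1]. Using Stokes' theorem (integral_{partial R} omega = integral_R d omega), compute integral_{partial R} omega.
integral_(partial R) omega = -1/2

Stokes: integral_partial_R omega = integral_R d omega with d omega = (∂Q/∂x - ∂P/∂y) dx ∧ dy.
  ∂Q/∂x = 0
  ∂P/∂y = x
  integrand = ∂Q/∂x - ∂P/∂y = -x.
Integrating over R: integral_0^1 integral_0^1 (-x) dx dy = -1/2.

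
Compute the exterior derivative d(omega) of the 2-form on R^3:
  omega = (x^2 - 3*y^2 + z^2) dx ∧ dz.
d(omega) = (6*y) dx ∧ dy ∧ dz

For a 2-form omega = sum_{i<j} g_{ij} dx_i ∧ dx_j, the exterior derivative is
  d(omega) = sum_{i<j} d(g_{ij}) ∧ dx_i ∧ dx_j = sum_{i<j, k} (∂g_{ij}/∂x_k) dx_k ∧ dx_i ∧ dx_j.
Expand each term, using dx_k ∧ dx_i ∧ dx_j = sgn(permutation) dx_{(a)} ∧ dx_{(b)} ∧ dx_{(c)} with (a < b < c) sorted:
  d(x^2 - 3*y^2 + z^2) includes (∂/∂y)(x^2 - 3*y^2 + z^2) dy = (-6*y) dy, which multiplied by dx ∧ dz gives (6*y) dx ∧ dy ∧ dz
Collecting like 3-forms: d(omega) = (6*y) dx ∧ dy ∧ dz.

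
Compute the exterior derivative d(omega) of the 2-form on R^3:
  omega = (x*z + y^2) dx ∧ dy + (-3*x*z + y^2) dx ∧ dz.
d(omega) = (x - 2*y) dx ∧ dy ∧ dz

For a 2-form omega = sum_{i<j} g_{ij} dx_i ∧ dx_j, the exterior derivative is
  d(omega) = sum_{i<j} d(g_{ij}) ∧ dx_i ∧ dx_j = sum_{i<j, k} (∂g_{ij}/∂x_k) dx_k ∧ dx_i ∧ dx_j.
Expand each term, using dx_k ∧ dx_i ∧ dx_j = sgn(permutation) dx_{(a)} ∧ dx_{(b)} ∧ dx_{(c)} with (a < b < c) sorted:
  d(x*z + y^2) includes (∂/∂z)(x*z + y^2) dz = (x) dz, which multiplied by dx ∧ dy gives (x) dx ∧ dy ∧ dz
  d(-3*x*z + y^2) includes (∂/∂y)(-3*x*z + y^2) dy = (2*y) dy, which multiplied by dx ∧ dz gives (-2*y) dx ∧ dy ∧ dz
Collecting like 3-forms: d(omega) = (x - 2*y) dx ∧ dy ∧ dz.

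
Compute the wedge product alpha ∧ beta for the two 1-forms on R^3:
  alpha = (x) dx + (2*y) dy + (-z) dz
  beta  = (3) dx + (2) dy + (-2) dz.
alpha ∧ beta = (2*x - 6*y) dx ∧ dy + (-2*x + 3*z) dx ∧ dz + (-4*y + 2*z) dy ∧ dz

Distribute the wedge, using dx_i ∧ dx_j = -dx_j ∧ dx_i and dx_i ∧ dx_i = 0. For each pair (i, j) with i < j, the coefficient of dx_i ∧ dx_j in alpha ∧ beta is (alpha_i * beta_j - alpha_j * beta_i). Collecting: alpha ∧ beta = (2*x - 6*y) dx ∧ dy + (-2*x + 3*z) dx ∧ dz + (-4*y + 2*z) dy ∧ dz.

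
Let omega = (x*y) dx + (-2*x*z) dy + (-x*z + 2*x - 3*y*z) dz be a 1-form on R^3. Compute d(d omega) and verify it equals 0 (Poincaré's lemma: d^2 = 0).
d(d omega) = 0

Step 1: d omega = sum_{i<j} (∂f_j/∂x_i - ∂f_i/∂x_j) dx_i ∧ dx_j:
  coeff of dx ∧ dy: -x - 2*z
  coeff of dx ∧ dz: 2 - z
  coeff of dy ∧ dz: 2*x - 3*z
Step 2: Apply d again to each 2-form coefficient. The only possible 3-form in R^3 is dx ∧ dy ∧ dz, with coefficient
  ∂(coeff of dy∧dz)/∂x - ∂(coeff of dx∧dz)/∂y + ∂(coeff of dx∧dy)/∂z
  = ∂/∂x (2*x - 3*z) - ∂/∂y (2 - z) + ∂/∂z (-x - 2*z).
Each of these terms simplifies to sums of mixed partials that cancel in pairs. The result is 0 (by equality of mixed partials for smooth functions — Schwarz / Clairaut).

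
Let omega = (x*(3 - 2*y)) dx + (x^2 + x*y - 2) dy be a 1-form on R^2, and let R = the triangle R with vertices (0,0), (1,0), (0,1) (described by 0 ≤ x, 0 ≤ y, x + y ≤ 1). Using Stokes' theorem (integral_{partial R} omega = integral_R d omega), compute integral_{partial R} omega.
integral_(partial R) omega = 5/6

Stokes: integral_partial_R omega = integral_R d omega with d omega = (∂Q/∂x - ∂P/∂y) dx ∧ dy.
  ∂Q/∂x = 2*x + y
  ∂P/∂y = -2*x
  integrand = ∂Q/∂x - ∂P/∂y = 4*x + y.
Integrating over R: integral_0^1 integral_0^{1-x} (4*x + y) dy dx = 5/6.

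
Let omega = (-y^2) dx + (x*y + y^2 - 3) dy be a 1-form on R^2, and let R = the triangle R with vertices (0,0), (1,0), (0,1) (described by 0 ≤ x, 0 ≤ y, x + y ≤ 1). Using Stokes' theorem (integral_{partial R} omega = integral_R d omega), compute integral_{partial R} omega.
integral_(partial R) omega = 1/2

Stokes: integral_partial_R omega = integral_R d omega with d omega = (∂Q/∂x - ∂P/∂y) dx ∧ dy.
  ∂Q/∂x = y
  ∂P/∂y = -2*y
  integrand = ∂Q/∂x - ∂P/∂y = 3*y.
Integrating over R: integral_0^1 integral_0^{1-x} (3*y) dy dx = 1/2.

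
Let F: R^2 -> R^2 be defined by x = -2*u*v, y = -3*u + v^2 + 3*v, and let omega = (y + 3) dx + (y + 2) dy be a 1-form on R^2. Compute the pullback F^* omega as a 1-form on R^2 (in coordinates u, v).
F^* omega = (6*u*v + 9*u - 2*v^3 - 9*v^2 - 15*v - 6) du + (6*u^2 - 2*u*v^2 - 12*u*v - 15*u + 2*v^3 + 9*v^2 + 13*v + 6) dv

Using F^*(f dg) = (f ∘ F) d(g ∘ F), substitute each coordinate x_i by F_i(u, v) in f_i, and replace dx_i by d F_i = (∂F_i/∂u) du + (∂F_i/∂v) dv.
  For the x component: f_1(F) = -3*u + v^2 + 3*v + 3; d F_1 = (-2*v) du + (-2*u) dv
  For the y component: f_2(F) = -3*u + v^2 + 3*v + 2; d F_2 = (-3) du + (2*v + 3) dv
Combining and collecting du, dv coefficients:
  coeff of du: 6*u*v + 9*u - 2*v^3 - 9*v^2 - 15*v - 6
  coeff of dv: 6*u^2 - 2*u*v^2 - 12*u*v - 15*u + 2*v^3 + 9*v^2 + 13*v + 6
F^* omega = (6*u*v + 9*u - 2*v^3 - 9*v^2 - 15*v - 6) du + (6*u^2 - 2*u*v^2 - 12*u*v - 15*u + 2*v^3 + 9*v^2 + 13*v + 6) dv.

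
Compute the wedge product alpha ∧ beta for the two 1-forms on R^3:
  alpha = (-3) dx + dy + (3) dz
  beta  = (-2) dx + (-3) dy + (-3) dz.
alpha ∧ beta = (11) dx ∧ dy + (15) dx ∧ dz + (6) dy ∧ dz

Distribute the wedge, using dx_i ∧ dx_j = -dx_j ∧ dx_i and dx_i ∧ dx_i = 0. For each pair (i, j) with i < j, the coefficient of dx_i ∧ dx_j in alpha ∧ beta is (alpha_i * beta_j - alpha_j * beta_i). Collecting: alpha ∧ beta = (11) dx ∧ dy + (15) dx ∧ dz + (6) dy ∧ dz.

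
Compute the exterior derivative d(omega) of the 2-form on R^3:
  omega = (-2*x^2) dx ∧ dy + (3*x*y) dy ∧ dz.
d(omega) = (3*y) dx ∧ dy ∧ dz

For a 2-form omega = sum_{i<j} g_{ij} dx_i ∧ dx_j, the exterior derivative is
  d(omega) = sum_{i<j} d(g_{ij}) ∧ dx_i ∧ dx_j = sum_{i<j, k} (∂g_{ij}/∂x_k) dx_k ∧ dx_i ∧ dx_j.
Expand each term, using dx_k ∧ dx_i ∧ dx_j = sgn(permutation) dx_{(a)} ∧ dx_{(b)} ∧ dx_{(c)} with (a < b < c) sorted:
  d(3*x*y) includes (∂/∂x)(3*x*y) dx = (3*y) dx, which multiplied by dy ∧ dz gives (3*y) dx ∧ dy ∧ dz
Collecting like 3-forms: d(omega) = (3*y) dx ∧ dy ∧ dz.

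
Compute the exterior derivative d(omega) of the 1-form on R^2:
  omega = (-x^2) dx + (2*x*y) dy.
d(omega) = (2*y) dx ∧ dy

For a 1-form omega = sum_i f_i dx_i, the exterior derivative is
  d(omega) = sum_{i < j} (∂f_j/∂x_i - ∂f_i/∂x_j) dx_i ∧ dx_j.
  coefficient of dx ∧ dy: ∂f_2/∂x - ∂f_1/∂y = ∂(2*x*y)/∂x - ∂(-x^2)/∂y = 2*y
Assembling: d(omega) = (2*y) dx ∧ dy.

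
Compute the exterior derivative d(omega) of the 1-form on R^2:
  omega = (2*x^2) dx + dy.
d(omega) = 0

For a 1-form omega = sum_i f_i dx_i, the exterior derivative is
  d(omega) = sum_{i < j} (∂f_j/∂x_i - ∂f_i/∂x_j) dx_i ∧ dx_j.

Assembling: d(omega) = 0.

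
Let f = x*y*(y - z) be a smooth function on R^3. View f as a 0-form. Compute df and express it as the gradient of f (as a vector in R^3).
df = (y*(y - z)) dx + (x*(2*y - z)) dy + (-x*y) dz; grad f = (y*(y - z), x*(2*y - z), -x*y)

For a 0-form f, d f = (∂f/∂x) dx + (∂f/∂y) dy + (∂f/∂z) dz. The components of the vector representation are exactly the entries of grad f in Cartesian coordinates:
  ∂f/∂x = y*(y - z)
  ∂f/∂y = x*(2*y - z)
  ∂f/∂z = -x*y.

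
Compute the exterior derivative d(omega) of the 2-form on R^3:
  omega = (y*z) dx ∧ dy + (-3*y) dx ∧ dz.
d(omega) = (y + 3) dx ∧ dy ∧ dz

For a 2-form omega = sum_{i<j} g_{ij} dx_i ∧ dx_j, the exterior derivative is
  d(omega) = sum_{i<j} d(g_{ij}) ∧ dx_i ∧ dx_j = sum_{i<j, k} (∂g_{ij}/∂x_k) dx_k ∧ dx_i ∧ dx_j.
Expand each term, using dx_k ∧ dx_i ∧ dx_j = sgn(permutation) dx_{(a)} ∧ dx_{(b)} ∧ dx_{(c)} with (a < b < c) sorted:
  d(y*z) includes (∂/∂z)(y*z) dz = (y) dz, which multiplied by dx ∧ dy gives (y) dx ∧ dy ∧ dz
  d(-3*y) includes (∂/∂y)(-3*y) dy = (-3) dy, which multiplied by dx ∧ dz gives (3) dx ∧ dy ∧ dz
Collecting like 3-forms: d(omega) = (y + 3) dx ∧ dy ∧ dz.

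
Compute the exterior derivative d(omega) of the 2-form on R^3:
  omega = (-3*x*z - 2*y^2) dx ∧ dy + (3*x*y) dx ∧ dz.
d(omega) = (-6*x) dx ∧ dy ∧ dz

For a 2-form omega = sum_{i<j} g_{ij} dx_i ∧ dx_j, the exterior derivative is
  d(omega) = sum_{i<j} d(g_{ij}) ∧ dx_i ∧ dx_j = sum_{i<j, k} (∂g_{ij}/∂x_k) dx_k ∧ dx_i ∧ dx_j.
Expand each term, using dx_k ∧ dx_i ∧ dx_j = sgn(permutation) dx_{(a)} ∧ dx_{(b)} ∧ dx_{(c)} with (a < b < c) sorted:
  d(-3*x*z - 2*y^2) includes (∂/∂z)(-3*x*z - 2*y^2) dz = (-3*x) dz, which multiplied by dx ∧ dy gives (-3*x) dx ∧ dy ∧ dz
  d(3*x*y) includes (∂/∂y)(3*x*y) dy = (3*x) dy, which multiplied by dx ∧ dz gives (-3*x) dx ∧ dy ∧ dz
Collecting like 3-forms: d(omega) = (-6*x) dx ∧ dy ∧ dz.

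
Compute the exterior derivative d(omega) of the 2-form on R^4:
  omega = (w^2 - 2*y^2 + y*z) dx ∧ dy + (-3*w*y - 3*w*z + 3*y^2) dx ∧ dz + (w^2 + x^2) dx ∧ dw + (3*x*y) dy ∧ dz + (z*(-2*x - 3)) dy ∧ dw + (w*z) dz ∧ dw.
d(omega) = (3*w - 2*y) dx ∧ dy ∧ dz + (2*w - 2*z) dx ∧ dy ∧ dw + (-3*y - 3*z) dx ∧ dz ∧ dw + (2*x + 3) dy ∧ dz ∧ dw

For a 2-form omega = sum_{i<j} g_{ij} dx_i ∧ dx_j, the exterior derivative is
  d(omega) = sum_{i<j} d(g_{ij}) ∧ dx_i ∧ dx_j = sum_{i<j, k} (∂g_{ij}/∂x_k) dx_k ∧ dx_i ∧ dx_j.
Expand each term, using dx_k ∧ dx_i ∧ dx_j = sgn(permutation) dx_{(a)} ∧ dx_{(b)} ∧ dx_{(c)} with (a < b < c) sorted:
  d(w^2 - 2*y^2 + y*z) includes (∂/∂z)(w^2 - 2*y^2 + y*z) dz = (y) dz, which multiplied by dx ∧ dy gives (y) dx ∧ dy ∧ dz
  d(w^2 - 2*y^2 + y*z) includes (∂/∂w)(w^2 - 2*y^2 + y*z) dw = (2*w) dw, which multiplied by dx ∧ dy gives (2*w) dx ∧ dy ∧ dw
  d(-3*w*y - 3*w*z + 3*y^2) includes (∂/∂y)(-3*w*y - 3*w*z + 3*y^2) dy = (-3*w + 6*y) dy, which multiplied by dx ∧ dz gives (3*w - 6*y) dx ∧ dy ∧ dz
  d(-3*w*y - 3*w*z + 3*y^2) includes (∂/∂w)(-3*w*y - 3*w*z + 3*y^2) dw = (-3*y - 3*z) dw, which multiplied by dx ∧ dz gives (-3*y - 3*z) dx ∧ dz ∧ dw
  d(3*x*y) includes (∂/∂x)(3*x*y) dx = (3*y) dx, which multiplied by dy ∧ dz gives (3*y) dx ∧ dy ∧ dz
  d(z*(-2*x - 3)) includes (∂/∂x)(z*(-2*x - 3)) dx = (-2*z) dx, which multiplied by dy ∧ dw gives (-2*z) dx ∧ dy ∧ dw
  d(z*(-2*x - 3)) includes (∂/∂z)(z*(-2*x - 3)) dz = (-2*x - 3) dz, which multiplied by dy ∧ dw gives (2*x + 3) dy ∧ dz ∧ dw
Collecting like 3-forms: d(omega) = (3*w - 2*y) dx ∧ dy ∧ dz + (2*w - 2*z) dx ∧ dy ∧ dw + (-3*y - 3*z) dx ∧ dz ∧ dw + (2*x + 3) dy ∧ dz ∧ dw.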